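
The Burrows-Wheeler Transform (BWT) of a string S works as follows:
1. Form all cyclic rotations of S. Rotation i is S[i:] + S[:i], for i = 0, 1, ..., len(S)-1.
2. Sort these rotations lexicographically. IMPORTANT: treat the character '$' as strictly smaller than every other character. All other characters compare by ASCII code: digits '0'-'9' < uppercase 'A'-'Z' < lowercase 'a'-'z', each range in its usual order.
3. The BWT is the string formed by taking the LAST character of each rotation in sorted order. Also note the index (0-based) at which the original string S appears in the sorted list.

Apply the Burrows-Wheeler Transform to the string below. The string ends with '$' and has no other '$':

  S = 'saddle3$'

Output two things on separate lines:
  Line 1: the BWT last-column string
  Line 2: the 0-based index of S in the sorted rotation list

All 8 rotations (rotation i = S[i:]+S[:i]):
  rot[0] = saddle3$
  rot[1] = addle3$s
  rot[2] = ddle3$sa
  rot[3] = dle3$sad
  rot[4] = le3$sadd
  rot[5] = e3$saddl
  rot[6] = 3$saddle
  rot[7] = $saddle3
Sorted (with $ < everything):
  sorted[0] = $saddle3  (last char: '3')
  sorted[1] = 3$saddle  (last char: 'e')
  sorted[2] = addle3$s  (last char: 's')
  sorted[3] = ddle3$sa  (last char: 'a')
  sorted[4] = dle3$sad  (last char: 'd')
  sorted[5] = e3$saddl  (last char: 'l')
  sorted[6] = le3$sadd  (last char: 'd')
  sorted[7] = saddle3$  (last char: '$')
Last column: 3esadld$
Original string S is at sorted index 7

Answer: 3esadld$
7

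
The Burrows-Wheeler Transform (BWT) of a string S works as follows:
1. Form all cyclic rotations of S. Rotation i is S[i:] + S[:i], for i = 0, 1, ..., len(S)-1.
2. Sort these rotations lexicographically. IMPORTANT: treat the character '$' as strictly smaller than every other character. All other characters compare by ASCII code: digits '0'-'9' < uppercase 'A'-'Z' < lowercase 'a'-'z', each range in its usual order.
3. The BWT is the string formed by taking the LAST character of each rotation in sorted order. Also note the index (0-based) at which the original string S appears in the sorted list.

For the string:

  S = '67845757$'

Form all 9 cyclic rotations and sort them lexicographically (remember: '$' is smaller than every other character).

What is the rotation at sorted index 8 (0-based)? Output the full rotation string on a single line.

All 9 rotations (rotation i = S[i:]+S[:i]):
  rot[0] = 67845757$
  rot[1] = 7845757$6
  rot[2] = 845757$67
  rot[3] = 45757$678
  rot[4] = 5757$6784
  rot[5] = 757$67845
  rot[6] = 57$678457
  rot[7] = 7$6784575
  rot[8] = $67845757
Sorted (with $ < everything):
  sorted[0] = $67845757
  sorted[1] = 45757$678
  sorted[2] = 57$678457
  sorted[3] = 5757$6784
  sorted[4] = 67845757$
  sorted[5] = 7$6784575
  sorted[6] = 757$67845
  sorted[7] = 7845757$6
  sorted[8] = 845757$67
sorted[8] = 845757$67

Answer: 845757$67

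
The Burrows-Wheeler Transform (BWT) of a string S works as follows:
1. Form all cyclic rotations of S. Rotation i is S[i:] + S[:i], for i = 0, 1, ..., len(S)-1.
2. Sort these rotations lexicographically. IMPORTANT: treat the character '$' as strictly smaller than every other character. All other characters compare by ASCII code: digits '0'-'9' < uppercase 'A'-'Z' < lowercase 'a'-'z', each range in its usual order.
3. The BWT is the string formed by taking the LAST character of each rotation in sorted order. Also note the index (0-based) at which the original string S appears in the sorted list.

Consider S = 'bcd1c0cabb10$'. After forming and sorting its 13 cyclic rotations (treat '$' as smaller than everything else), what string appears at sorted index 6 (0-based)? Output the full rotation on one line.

Answer: b10$bcd1c0cab

Derivation:
All 13 rotations (rotation i = S[i:]+S[:i]):
  rot[0] = bcd1c0cabb10$
  rot[1] = cd1c0cabb10$b
  rot[2] = d1c0cabb10$bc
  rot[3] = 1c0cabb10$bcd
  rot[4] = c0cabb10$bcd1
  rot[5] = 0cabb10$bcd1c
  rot[6] = cabb10$bcd1c0
  rot[7] = abb10$bcd1c0c
  rot[8] = bb10$bcd1c0ca
  rot[9] = b10$bcd1c0cab
  rot[10] = 10$bcd1c0cabb
  rot[11] = 0$bcd1c0cabb1
  rot[12] = $bcd1c0cabb10
Sorted (with $ < everything):
  sorted[0] = $bcd1c0cabb10
  sorted[1] = 0$bcd1c0cabb1
  sorted[2] = 0cabb10$bcd1c
  sorted[3] = 10$bcd1c0cabb
  sorted[4] = 1c0cabb10$bcd
  sorted[5] = abb10$bcd1c0c
  sorted[6] = b10$bcd1c0cab
  sorted[7] = bb10$bcd1c0ca
  sorted[8] = bcd1c0cabb10$
  sorted[9] = c0cabb10$bcd1
  sorted[10] = cabb10$bcd1c0
  sorted[11] = cd1c0cabb10$b
  sorted[12] = d1c0cabb10$bc
sorted[6] = b10$bcd1c0cab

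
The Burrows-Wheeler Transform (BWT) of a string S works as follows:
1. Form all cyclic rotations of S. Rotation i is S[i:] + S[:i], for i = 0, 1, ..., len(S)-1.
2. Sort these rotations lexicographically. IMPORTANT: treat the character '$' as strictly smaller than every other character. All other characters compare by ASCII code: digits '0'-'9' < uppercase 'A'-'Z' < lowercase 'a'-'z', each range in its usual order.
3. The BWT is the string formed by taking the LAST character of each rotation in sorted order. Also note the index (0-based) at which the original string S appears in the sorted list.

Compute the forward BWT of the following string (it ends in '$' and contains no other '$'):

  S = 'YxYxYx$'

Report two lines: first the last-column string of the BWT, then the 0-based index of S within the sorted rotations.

Answer: xxx$YYY
3

Derivation:
All 7 rotations (rotation i = S[i:]+S[:i]):
  rot[0] = YxYxYx$
  rot[1] = xYxYx$Y
  rot[2] = YxYx$Yx
  rot[3] = xYx$YxY
  rot[4] = Yx$YxYx
  rot[5] = x$YxYxY
  rot[6] = $YxYxYx
Sorted (with $ < everything):
  sorted[0] = $YxYxYx  (last char: 'x')
  sorted[1] = Yx$YxYx  (last char: 'x')
  sorted[2] = YxYx$Yx  (last char: 'x')
  sorted[3] = YxYxYx$  (last char: '$')
  sorted[4] = x$YxYxY  (last char: 'Y')
  sorted[5] = xYx$YxY  (last char: 'Y')
  sorted[6] = xYxYx$Y  (last char: 'Y')
Last column: xxx$YYY
Original string S is at sorted index 3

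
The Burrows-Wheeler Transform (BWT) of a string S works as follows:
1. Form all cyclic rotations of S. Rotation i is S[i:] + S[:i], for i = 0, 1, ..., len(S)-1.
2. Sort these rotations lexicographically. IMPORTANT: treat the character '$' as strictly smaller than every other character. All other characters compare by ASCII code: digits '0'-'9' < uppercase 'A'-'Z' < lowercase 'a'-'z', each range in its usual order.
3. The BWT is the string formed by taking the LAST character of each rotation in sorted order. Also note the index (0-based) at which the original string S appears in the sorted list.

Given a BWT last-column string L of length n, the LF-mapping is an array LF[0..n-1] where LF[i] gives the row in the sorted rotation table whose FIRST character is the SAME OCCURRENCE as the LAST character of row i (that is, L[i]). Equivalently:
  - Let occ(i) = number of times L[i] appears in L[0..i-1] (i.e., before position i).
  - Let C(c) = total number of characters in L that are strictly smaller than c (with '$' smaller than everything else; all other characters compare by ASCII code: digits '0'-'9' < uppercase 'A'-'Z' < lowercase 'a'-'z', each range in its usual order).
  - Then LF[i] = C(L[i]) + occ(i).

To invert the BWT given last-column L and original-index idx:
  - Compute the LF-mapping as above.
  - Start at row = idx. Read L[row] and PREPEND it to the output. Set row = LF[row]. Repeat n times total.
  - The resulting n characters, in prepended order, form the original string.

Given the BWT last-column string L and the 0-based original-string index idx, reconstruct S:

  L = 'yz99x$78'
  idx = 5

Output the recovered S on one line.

LF mapping: 6 7 3 4 5 0 1 2
Walk LF starting at row 5, prepending L[row]:
  step 1: row=5, L[5]='$', prepend. Next row=LF[5]=0
  step 2: row=0, L[0]='y', prepend. Next row=LF[0]=6
  step 3: row=6, L[6]='7', prepend. Next row=LF[6]=1
  step 4: row=1, L[1]='z', prepend. Next row=LF[1]=7
  step 5: row=7, L[7]='8', prepend. Next row=LF[7]=2
  step 6: row=2, L[2]='9', prepend. Next row=LF[2]=3
  step 7: row=3, L[3]='9', prepend. Next row=LF[3]=4
  step 8: row=4, L[4]='x', prepend. Next row=LF[4]=5
Reversed output: x998z7y$

Answer: x998z7y$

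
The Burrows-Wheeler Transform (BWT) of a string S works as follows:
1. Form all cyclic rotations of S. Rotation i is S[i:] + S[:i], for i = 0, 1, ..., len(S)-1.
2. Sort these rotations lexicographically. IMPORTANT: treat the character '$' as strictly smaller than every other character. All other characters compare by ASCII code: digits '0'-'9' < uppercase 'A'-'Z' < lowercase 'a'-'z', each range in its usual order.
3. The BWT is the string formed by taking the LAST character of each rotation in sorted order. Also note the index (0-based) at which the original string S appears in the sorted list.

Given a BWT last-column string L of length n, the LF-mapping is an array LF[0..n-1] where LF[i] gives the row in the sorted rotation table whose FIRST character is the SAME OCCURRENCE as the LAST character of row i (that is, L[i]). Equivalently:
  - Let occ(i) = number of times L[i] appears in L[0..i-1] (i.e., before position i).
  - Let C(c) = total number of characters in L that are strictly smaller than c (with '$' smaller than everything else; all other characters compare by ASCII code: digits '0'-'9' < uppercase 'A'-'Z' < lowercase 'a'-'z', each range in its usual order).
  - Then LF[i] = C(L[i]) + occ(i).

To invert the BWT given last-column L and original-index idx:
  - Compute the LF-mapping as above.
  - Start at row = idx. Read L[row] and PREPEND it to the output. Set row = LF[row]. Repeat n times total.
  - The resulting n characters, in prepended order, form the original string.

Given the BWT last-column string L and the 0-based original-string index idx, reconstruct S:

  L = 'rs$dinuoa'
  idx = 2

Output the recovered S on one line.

Answer: dinosaur$

Derivation:
LF mapping: 6 7 0 2 3 4 8 5 1
Walk LF starting at row 2, prepending L[row]:
  step 1: row=2, L[2]='$', prepend. Next row=LF[2]=0
  step 2: row=0, L[0]='r', prepend. Next row=LF[0]=6
  step 3: row=6, L[6]='u', prepend. Next row=LF[6]=8
  step 4: row=8, L[8]='a', prepend. Next row=LF[8]=1
  step 5: row=1, L[1]='s', prepend. Next row=LF[1]=7
  step 6: row=7, L[7]='o', prepend. Next row=LF[7]=5
  step 7: row=5, L[5]='n', prepend. Next row=LF[5]=4
  step 8: row=4, L[4]='i', prepend. Next row=LF[4]=3
  step 9: row=3, L[3]='d', prepend. Next row=LF[3]=2
Reversed output: dinosaur$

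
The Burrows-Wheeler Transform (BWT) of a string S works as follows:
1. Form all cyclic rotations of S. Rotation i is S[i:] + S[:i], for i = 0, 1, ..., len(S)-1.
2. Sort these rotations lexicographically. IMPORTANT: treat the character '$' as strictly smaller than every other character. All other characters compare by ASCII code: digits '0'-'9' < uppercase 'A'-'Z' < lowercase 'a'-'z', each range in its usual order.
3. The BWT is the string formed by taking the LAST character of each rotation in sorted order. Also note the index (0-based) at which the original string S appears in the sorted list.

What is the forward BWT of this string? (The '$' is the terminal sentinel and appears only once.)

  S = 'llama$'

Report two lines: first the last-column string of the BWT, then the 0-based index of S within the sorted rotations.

Answer: amll$a
4

Derivation:
All 6 rotations (rotation i = S[i:]+S[:i]):
  rot[0] = llama$
  rot[1] = lama$l
  rot[2] = ama$ll
  rot[3] = ma$lla
  rot[4] = a$llam
  rot[5] = $llama
Sorted (with $ < everything):
  sorted[0] = $llama  (last char: 'a')
  sorted[1] = a$llam  (last char: 'm')
  sorted[2] = ama$ll  (last char: 'l')
  sorted[3] = lama$l  (last char: 'l')
  sorted[4] = llama$  (last char: '$')
  sorted[5] = ma$lla  (last char: 'a')
Last column: amll$a
Original string S is at sorted index 4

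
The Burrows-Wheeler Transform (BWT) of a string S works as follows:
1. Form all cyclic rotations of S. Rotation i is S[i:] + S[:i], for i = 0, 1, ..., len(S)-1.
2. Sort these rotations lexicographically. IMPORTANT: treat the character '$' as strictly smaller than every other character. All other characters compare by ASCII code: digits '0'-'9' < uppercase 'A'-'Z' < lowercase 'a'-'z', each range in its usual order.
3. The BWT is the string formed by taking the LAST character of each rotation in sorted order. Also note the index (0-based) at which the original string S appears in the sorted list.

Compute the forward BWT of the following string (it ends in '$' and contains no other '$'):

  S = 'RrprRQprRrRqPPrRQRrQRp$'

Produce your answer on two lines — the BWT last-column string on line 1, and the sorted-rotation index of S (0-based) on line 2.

Answer: pqPrRRrrQrQr$RrQRRPpRpR
12

Derivation:
All 23 rotations (rotation i = S[i:]+S[:i]):
  rot[0] = RrprRQprRrRqPPrRQRrQRp$
  rot[1] = rprRQprRrRqPPrRQRrQRp$R
  rot[2] = prRQprRrRqPPrRQRrQRp$Rr
  rot[3] = rRQprRrRqPPrRQRrQRp$Rrp
  rot[4] = RQprRrRqPPrRQRrQRp$Rrpr
  rot[5] = QprRrRqPPrRQRrQRp$RrprR
  rot[6] = prRrRqPPrRQRrQRp$RrprRQ
  rot[7] = rRrRqPPrRQRrQRp$RrprRQp
  rot[8] = RrRqPPrRQRrQRp$RrprRQpr
  rot[9] = rRqPPrRQRrQRp$RrprRQprR
  rot[10] = RqPPrRQRrQRp$RrprRQprRr
  rot[11] = qPPrRQRrQRp$RrprRQprRrR
  rot[12] = PPrRQRrQRp$RrprRQprRrRq
  rot[13] = PrRQRrQRp$RrprRQprRrRqP
  rot[14] = rRQRrQRp$RrprRQprRrRqPP
  rot[15] = RQRrQRp$RrprRQprRrRqPPr
  rot[16] = QRrQRp$RrprRQprRrRqPPrR
  rot[17] = RrQRp$RrprRQprRrRqPPrRQ
  rot[18] = rQRp$RrprRQprRrRqPPrRQR
  rot[19] = QRp$RrprRQprRrRqPPrRQRr
  rot[20] = Rp$RrprRQprRrRqPPrRQRrQ
  rot[21] = p$RrprRQprRrRqPPrRQRrQR
  rot[22] = $RrprRQprRrRqPPrRQRrQRp
Sorted (with $ < everything):
  sorted[0] = $RrprRQprRrRqPPrRQRrQRp  (last char: 'p')
  sorted[1] = PPrRQRrQRp$RrprRQprRrRq  (last char: 'q')
  sorted[2] = PrRQRrQRp$RrprRQprRrRqP  (last char: 'P')
  sorted[3] = QRp$RrprRQprRrRqPPrRQRr  (last char: 'r')
  sorted[4] = QRrQRp$RrprRQprRrRqPPrR  (last char: 'R')
  sorted[5] = QprRrRqPPrRQRrQRp$RrprR  (last char: 'R')
  sorted[6] = RQRrQRp$RrprRQprRrRqPPr  (last char: 'r')
  sorted[7] = RQprRrRqPPrRQRrQRp$Rrpr  (last char: 'r')
  sorted[8] = Rp$RrprRQprRrRqPPrRQRrQ  (last char: 'Q')
  sorted[9] = RqPPrRQRrQRp$RrprRQprRr  (last char: 'r')
  sorted[10] = RrQRp$RrprRQprRrRqPPrRQ  (last char: 'Q')
  sorted[11] = RrRqPPrRQRrQRp$RrprRQpr  (last char: 'r')
  sorted[12] = RrprRQprRrRqPPrRQRrQRp$  (last char: '$')
  sorted[13] = p$RrprRQprRrRqPPrRQRrQR  (last char: 'R')
  sorted[14] = prRQprRrRqPPrRQRrQRp$Rr  (last char: 'r')
  sorted[15] = prRrRqPPrRQRrQRp$RrprRQ  (last char: 'Q')
  sorted[16] = qPPrRQRrQRp$RrprRQprRrR  (last char: 'R')
  sorted[17] = rQRp$RrprRQprRrRqPPrRQR  (last char: 'R')
  sorted[18] = rRQRrQRp$RrprRQprRrRqPP  (last char: 'P')
  sorted[19] = rRQprRrRqPPrRQRrQRp$Rrp  (last char: 'p')
  sorted[20] = rRqPPrRQRrQRp$RrprRQprR  (last char: 'R')
  sorted[21] = rRrRqPPrRQRrQRp$RrprRQp  (last char: 'p')
  sorted[22] = rprRQprRrRqPPrRQRrQRp$R  (last char: 'R')
Last column: pqPrRRrrQrQr$RrQRRPpRpR
Original string S is at sorted index 12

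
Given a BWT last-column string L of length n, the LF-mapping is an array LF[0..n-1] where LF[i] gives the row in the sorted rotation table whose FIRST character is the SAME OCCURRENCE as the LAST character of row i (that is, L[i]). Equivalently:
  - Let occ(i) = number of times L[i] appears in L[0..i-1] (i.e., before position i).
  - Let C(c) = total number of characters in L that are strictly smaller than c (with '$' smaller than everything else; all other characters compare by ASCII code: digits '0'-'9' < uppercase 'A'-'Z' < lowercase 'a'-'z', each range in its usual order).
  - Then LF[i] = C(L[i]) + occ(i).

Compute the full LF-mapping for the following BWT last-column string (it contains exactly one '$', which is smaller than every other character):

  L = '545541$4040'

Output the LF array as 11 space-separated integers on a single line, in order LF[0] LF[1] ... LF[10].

Char counts: '$':1, '0':2, '1':1, '4':4, '5':3
C (first-col start): C('$')=0, C('0')=1, C('1')=3, C('4')=4, C('5')=8
L[0]='5': occ=0, LF[0]=C('5')+0=8+0=8
L[1]='4': occ=0, LF[1]=C('4')+0=4+0=4
L[2]='5': occ=1, LF[2]=C('5')+1=8+1=9
L[3]='5': occ=2, LF[3]=C('5')+2=8+2=10
L[4]='4': occ=1, LF[4]=C('4')+1=4+1=5
L[5]='1': occ=0, LF[5]=C('1')+0=3+0=3
L[6]='$': occ=0, LF[6]=C('$')+0=0+0=0
L[7]='4': occ=2, LF[7]=C('4')+2=4+2=6
L[8]='0': occ=0, LF[8]=C('0')+0=1+0=1
L[9]='4': occ=3, LF[9]=C('4')+3=4+3=7
L[10]='0': occ=1, LF[10]=C('0')+1=1+1=2

Answer: 8 4 9 10 5 3 0 6 1 7 2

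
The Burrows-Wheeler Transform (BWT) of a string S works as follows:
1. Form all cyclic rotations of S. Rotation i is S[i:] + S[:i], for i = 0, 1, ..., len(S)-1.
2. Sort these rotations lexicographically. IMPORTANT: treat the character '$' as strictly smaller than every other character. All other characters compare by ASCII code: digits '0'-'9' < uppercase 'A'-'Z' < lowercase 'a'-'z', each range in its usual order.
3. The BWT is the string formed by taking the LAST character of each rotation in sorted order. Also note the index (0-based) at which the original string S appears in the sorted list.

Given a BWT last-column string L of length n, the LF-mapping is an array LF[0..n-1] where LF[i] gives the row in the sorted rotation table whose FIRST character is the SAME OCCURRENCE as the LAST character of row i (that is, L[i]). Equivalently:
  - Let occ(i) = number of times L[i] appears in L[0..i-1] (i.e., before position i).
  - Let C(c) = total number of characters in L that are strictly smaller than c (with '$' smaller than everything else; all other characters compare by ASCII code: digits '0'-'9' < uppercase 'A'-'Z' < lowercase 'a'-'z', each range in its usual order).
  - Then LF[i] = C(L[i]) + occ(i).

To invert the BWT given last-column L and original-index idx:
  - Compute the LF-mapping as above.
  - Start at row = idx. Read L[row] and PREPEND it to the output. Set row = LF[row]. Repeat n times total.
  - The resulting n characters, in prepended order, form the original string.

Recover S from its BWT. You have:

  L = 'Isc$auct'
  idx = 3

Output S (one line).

Answer: cactusI$

Derivation:
LF mapping: 1 5 3 0 2 7 4 6
Walk LF starting at row 3, prepending L[row]:
  step 1: row=3, L[3]='$', prepend. Next row=LF[3]=0
  step 2: row=0, L[0]='I', prepend. Next row=LF[0]=1
  step 3: row=1, L[1]='s', prepend. Next row=LF[1]=5
  step 4: row=5, L[5]='u', prepend. Next row=LF[5]=7
  step 5: row=7, L[7]='t', prepend. Next row=LF[7]=6
  step 6: row=6, L[6]='c', prepend. Next row=LF[6]=4
  step 7: row=4, L[4]='a', prepend. Next row=LF[4]=2
  step 8: row=2, L[2]='c', prepend. Next row=LF[2]=3
Reversed output: cactusI$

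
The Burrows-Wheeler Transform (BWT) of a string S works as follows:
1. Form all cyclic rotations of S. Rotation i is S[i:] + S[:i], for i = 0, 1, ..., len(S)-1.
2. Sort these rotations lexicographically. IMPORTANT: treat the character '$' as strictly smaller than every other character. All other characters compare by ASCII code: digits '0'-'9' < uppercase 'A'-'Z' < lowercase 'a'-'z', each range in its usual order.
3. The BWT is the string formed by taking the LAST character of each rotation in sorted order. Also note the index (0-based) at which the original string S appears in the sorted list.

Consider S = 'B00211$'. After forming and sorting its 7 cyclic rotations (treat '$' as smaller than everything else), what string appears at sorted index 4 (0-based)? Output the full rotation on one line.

Answer: 11$B002

Derivation:
All 7 rotations (rotation i = S[i:]+S[:i]):
  rot[0] = B00211$
  rot[1] = 00211$B
  rot[2] = 0211$B0
  rot[3] = 211$B00
  rot[4] = 11$B002
  rot[5] = 1$B0021
  rot[6] = $B00211
Sorted (with $ < everything):
  sorted[0] = $B00211
  sorted[1] = 00211$B
  sorted[2] = 0211$B0
  sorted[3] = 1$B0021
  sorted[4] = 11$B002
  sorted[5] = 211$B00
  sorted[6] = B00211$
sorted[4] = 11$B002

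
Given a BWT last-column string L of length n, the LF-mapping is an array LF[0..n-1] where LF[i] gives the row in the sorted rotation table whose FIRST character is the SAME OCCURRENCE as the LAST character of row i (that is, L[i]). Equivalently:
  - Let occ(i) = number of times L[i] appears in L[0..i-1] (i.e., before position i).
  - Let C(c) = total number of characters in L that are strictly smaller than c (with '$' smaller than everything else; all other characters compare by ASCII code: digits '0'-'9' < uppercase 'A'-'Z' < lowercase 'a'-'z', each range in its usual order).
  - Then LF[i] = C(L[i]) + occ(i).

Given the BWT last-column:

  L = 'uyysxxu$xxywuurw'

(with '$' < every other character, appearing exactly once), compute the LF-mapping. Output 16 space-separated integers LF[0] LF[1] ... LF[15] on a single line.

Char counts: '$':1, 'r':1, 's':1, 'u':4, 'w':2, 'x':4, 'y':3
C (first-col start): C('$')=0, C('r')=1, C('s')=2, C('u')=3, C('w')=7, C('x')=9, C('y')=13
L[0]='u': occ=0, LF[0]=C('u')+0=3+0=3
L[1]='y': occ=0, LF[1]=C('y')+0=13+0=13
L[2]='y': occ=1, LF[2]=C('y')+1=13+1=14
L[3]='s': occ=0, LF[3]=C('s')+0=2+0=2
L[4]='x': occ=0, LF[4]=C('x')+0=9+0=9
L[5]='x': occ=1, LF[5]=C('x')+1=9+1=10
L[6]='u': occ=1, LF[6]=C('u')+1=3+1=4
L[7]='$': occ=0, LF[7]=C('$')+0=0+0=0
L[8]='x': occ=2, LF[8]=C('x')+2=9+2=11
L[9]='x': occ=3, LF[9]=C('x')+3=9+3=12
L[10]='y': occ=2, LF[10]=C('y')+2=13+2=15
L[11]='w': occ=0, LF[11]=C('w')+0=7+0=7
L[12]='u': occ=2, LF[12]=C('u')+2=3+2=5
L[13]='u': occ=3, LF[13]=C('u')+3=3+3=6
L[14]='r': occ=0, LF[14]=C('r')+0=1+0=1
L[15]='w': occ=1, LF[15]=C('w')+1=7+1=8

Answer: 3 13 14 2 9 10 4 0 11 12 15 7 5 6 1 8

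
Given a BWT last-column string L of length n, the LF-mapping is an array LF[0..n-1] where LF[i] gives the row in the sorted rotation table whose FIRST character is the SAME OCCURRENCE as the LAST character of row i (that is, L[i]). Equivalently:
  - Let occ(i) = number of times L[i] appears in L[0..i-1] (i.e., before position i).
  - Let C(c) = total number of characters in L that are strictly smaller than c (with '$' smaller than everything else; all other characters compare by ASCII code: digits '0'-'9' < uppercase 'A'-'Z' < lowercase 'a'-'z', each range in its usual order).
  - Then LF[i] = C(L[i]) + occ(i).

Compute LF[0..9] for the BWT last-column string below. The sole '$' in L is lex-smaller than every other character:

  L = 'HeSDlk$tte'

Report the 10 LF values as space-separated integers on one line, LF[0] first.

Answer: 2 4 3 1 7 6 0 8 9 5

Derivation:
Char counts: '$':1, 'D':1, 'H':1, 'S':1, 'e':2, 'k':1, 'l':1, 't':2
C (first-col start): C('$')=0, C('D')=1, C('H')=2, C('S')=3, C('e')=4, C('k')=6, C('l')=7, C('t')=8
L[0]='H': occ=0, LF[0]=C('H')+0=2+0=2
L[1]='e': occ=0, LF[1]=C('e')+0=4+0=4
L[2]='S': occ=0, LF[2]=C('S')+0=3+0=3
L[3]='D': occ=0, LF[3]=C('D')+0=1+0=1
L[4]='l': occ=0, LF[4]=C('l')+0=7+0=7
L[5]='k': occ=0, LF[5]=C('k')+0=6+0=6
L[6]='$': occ=0, LF[6]=C('$')+0=0+0=0
L[7]='t': occ=0, LF[7]=C('t')+0=8+0=8
L[8]='t': occ=1, LF[8]=C('t')+1=8+1=9
L[9]='e': occ=1, LF[9]=C('e')+1=4+1=5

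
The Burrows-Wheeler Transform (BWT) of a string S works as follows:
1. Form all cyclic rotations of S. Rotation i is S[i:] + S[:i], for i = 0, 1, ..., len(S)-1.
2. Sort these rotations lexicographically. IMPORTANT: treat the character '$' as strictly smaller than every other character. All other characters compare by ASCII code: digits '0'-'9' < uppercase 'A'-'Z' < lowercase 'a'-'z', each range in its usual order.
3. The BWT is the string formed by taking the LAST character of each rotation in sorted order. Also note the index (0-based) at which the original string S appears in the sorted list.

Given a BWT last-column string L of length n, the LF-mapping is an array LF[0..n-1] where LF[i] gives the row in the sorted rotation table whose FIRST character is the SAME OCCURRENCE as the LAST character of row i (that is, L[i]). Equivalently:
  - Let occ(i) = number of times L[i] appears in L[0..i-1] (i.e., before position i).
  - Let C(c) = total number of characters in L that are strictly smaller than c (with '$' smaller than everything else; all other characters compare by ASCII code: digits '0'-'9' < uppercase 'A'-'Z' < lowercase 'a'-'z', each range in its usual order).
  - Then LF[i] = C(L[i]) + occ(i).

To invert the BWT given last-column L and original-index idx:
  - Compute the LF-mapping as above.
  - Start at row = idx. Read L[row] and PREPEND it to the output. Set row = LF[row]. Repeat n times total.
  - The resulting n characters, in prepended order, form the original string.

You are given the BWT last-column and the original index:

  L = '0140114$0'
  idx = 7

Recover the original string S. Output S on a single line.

Answer: 40041110$

Derivation:
LF mapping: 1 4 7 2 5 6 8 0 3
Walk LF starting at row 7, prepending L[row]:
  step 1: row=7, L[7]='$', prepend. Next row=LF[7]=0
  step 2: row=0, L[0]='0', prepend. Next row=LF[0]=1
  step 3: row=1, L[1]='1', prepend. Next row=LF[1]=4
  step 4: row=4, L[4]='1', prepend. Next row=LF[4]=5
  step 5: row=5, L[5]='1', prepend. Next row=LF[5]=6
  step 6: row=6, L[6]='4', prepend. Next row=LF[6]=8
  step 7: row=8, L[8]='0', prepend. Next row=LF[8]=3
  step 8: row=3, L[3]='0', prepend. Next row=LF[3]=2
  step 9: row=2, L[2]='4', prepend. Next row=LF[2]=7
Reversed output: 40041110$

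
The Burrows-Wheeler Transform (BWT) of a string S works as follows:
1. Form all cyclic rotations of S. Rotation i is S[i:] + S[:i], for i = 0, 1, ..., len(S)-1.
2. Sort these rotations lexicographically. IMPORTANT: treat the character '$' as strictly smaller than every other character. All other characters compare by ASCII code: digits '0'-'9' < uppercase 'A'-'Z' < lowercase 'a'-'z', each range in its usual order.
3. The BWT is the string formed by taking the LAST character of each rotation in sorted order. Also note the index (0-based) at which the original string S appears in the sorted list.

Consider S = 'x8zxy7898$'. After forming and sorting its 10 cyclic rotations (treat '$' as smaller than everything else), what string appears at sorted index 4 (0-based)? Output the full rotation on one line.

Answer: 8zxy7898$x

Derivation:
All 10 rotations (rotation i = S[i:]+S[:i]):
  rot[0] = x8zxy7898$
  rot[1] = 8zxy7898$x
  rot[2] = zxy7898$x8
  rot[3] = xy7898$x8z
  rot[4] = y7898$x8zx
  rot[5] = 7898$x8zxy
  rot[6] = 898$x8zxy7
  rot[7] = 98$x8zxy78
  rot[8] = 8$x8zxy789
  rot[9] = $x8zxy7898
Sorted (with $ < everything):
  sorted[0] = $x8zxy7898
  sorted[1] = 7898$x8zxy
  sorted[2] = 8$x8zxy789
  sorted[3] = 898$x8zxy7
  sorted[4] = 8zxy7898$x
  sorted[5] = 98$x8zxy78
  sorted[6] = x8zxy7898$
  sorted[7] = xy7898$x8z
  sorted[8] = y7898$x8zx
  sorted[9] = zxy7898$x8
sorted[4] = 8zxy7898$x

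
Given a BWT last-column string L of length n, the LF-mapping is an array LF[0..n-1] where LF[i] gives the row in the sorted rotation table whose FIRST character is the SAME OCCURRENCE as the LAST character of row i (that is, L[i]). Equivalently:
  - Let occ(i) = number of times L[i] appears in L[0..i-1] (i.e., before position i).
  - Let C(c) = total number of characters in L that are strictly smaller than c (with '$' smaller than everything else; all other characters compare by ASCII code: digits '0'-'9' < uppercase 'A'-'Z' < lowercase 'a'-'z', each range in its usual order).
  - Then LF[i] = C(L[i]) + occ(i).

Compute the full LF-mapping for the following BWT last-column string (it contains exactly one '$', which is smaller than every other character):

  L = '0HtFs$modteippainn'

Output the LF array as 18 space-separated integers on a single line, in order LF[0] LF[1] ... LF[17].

Answer: 1 3 16 2 15 0 9 12 5 17 6 7 13 14 4 8 10 11

Derivation:
Char counts: '$':1, '0':1, 'F':1, 'H':1, 'a':1, 'd':1, 'e':1, 'i':2, 'm':1, 'n':2, 'o':1, 'p':2, 's':1, 't':2
C (first-col start): C('$')=0, C('0')=1, C('F')=2, C('H')=3, C('a')=4, C('d')=5, C('e')=6, C('i')=7, C('m')=9, C('n')=10, C('o')=12, C('p')=13, C('s')=15, C('t')=16
L[0]='0': occ=0, LF[0]=C('0')+0=1+0=1
L[1]='H': occ=0, LF[1]=C('H')+0=3+0=3
L[2]='t': occ=0, LF[2]=C('t')+0=16+0=16
L[3]='F': occ=0, LF[3]=C('F')+0=2+0=2
L[4]='s': occ=0, LF[4]=C('s')+0=15+0=15
L[5]='$': occ=0, LF[5]=C('$')+0=0+0=0
L[6]='m': occ=0, LF[6]=C('m')+0=9+0=9
L[7]='o': occ=0, LF[7]=C('o')+0=12+0=12
L[8]='d': occ=0, LF[8]=C('d')+0=5+0=5
L[9]='t': occ=1, LF[9]=C('t')+1=16+1=17
L[10]='e': occ=0, LF[10]=C('e')+0=6+0=6
L[11]='i': occ=0, LF[11]=C('i')+0=7+0=7
L[12]='p': occ=0, LF[12]=C('p')+0=13+0=13
L[13]='p': occ=1, LF[13]=C('p')+1=13+1=14
L[14]='a': occ=0, LF[14]=C('a')+0=4+0=4
L[15]='i': occ=1, LF[15]=C('i')+1=7+1=8
L[16]='n': occ=0, LF[16]=C('n')+0=10+0=10
L[17]='n': occ=1, LF[17]=C('n')+1=10+1=11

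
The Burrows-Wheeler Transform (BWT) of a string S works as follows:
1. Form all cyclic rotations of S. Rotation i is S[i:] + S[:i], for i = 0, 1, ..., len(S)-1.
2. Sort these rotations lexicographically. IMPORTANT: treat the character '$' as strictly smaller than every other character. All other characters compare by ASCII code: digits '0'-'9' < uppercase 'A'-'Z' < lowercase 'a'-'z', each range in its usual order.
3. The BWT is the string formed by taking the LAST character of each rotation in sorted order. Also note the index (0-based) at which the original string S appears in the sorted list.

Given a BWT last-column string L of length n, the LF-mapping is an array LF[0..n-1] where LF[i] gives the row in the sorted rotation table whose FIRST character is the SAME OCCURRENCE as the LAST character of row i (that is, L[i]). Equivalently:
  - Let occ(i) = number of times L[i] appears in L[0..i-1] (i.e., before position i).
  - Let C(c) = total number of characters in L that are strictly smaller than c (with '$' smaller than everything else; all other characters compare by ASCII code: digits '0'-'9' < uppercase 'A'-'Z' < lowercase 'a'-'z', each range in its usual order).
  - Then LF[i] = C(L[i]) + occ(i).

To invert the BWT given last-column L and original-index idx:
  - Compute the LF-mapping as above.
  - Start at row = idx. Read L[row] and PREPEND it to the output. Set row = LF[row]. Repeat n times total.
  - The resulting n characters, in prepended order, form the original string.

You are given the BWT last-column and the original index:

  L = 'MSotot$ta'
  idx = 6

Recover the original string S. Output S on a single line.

Answer: tattooSM$

Derivation:
LF mapping: 1 2 4 6 5 7 0 8 3
Walk LF starting at row 6, prepending L[row]:
  step 1: row=6, L[6]='$', prepend. Next row=LF[6]=0
  step 2: row=0, L[0]='M', prepend. Next row=LF[0]=1
  step 3: row=1, L[1]='S', prepend. Next row=LF[1]=2
  step 4: row=2, L[2]='o', prepend. Next row=LF[2]=4
  step 5: row=4, L[4]='o', prepend. Next row=LF[4]=5
  step 6: row=5, L[5]='t', prepend. Next row=LF[5]=7
  step 7: row=7, L[7]='t', prepend. Next row=LF[7]=8
  step 8: row=8, L[8]='a', prepend. Next row=LF[8]=3
  step 9: row=3, L[3]='t', prepend. Next row=LF[3]=6
Reversed output: tattooSM$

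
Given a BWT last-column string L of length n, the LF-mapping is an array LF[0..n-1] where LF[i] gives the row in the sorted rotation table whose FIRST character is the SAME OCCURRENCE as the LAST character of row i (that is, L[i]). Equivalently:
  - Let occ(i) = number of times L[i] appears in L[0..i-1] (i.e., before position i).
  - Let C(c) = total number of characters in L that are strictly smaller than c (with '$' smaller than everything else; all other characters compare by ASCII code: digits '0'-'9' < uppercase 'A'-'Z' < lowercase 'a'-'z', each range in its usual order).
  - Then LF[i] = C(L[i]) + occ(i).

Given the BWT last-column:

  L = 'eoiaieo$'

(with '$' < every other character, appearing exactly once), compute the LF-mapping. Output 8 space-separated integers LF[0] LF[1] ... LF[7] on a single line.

Answer: 2 6 4 1 5 3 7 0

Derivation:
Char counts: '$':1, 'a':1, 'e':2, 'i':2, 'o':2
C (first-col start): C('$')=0, C('a')=1, C('e')=2, C('i')=4, C('o')=6
L[0]='e': occ=0, LF[0]=C('e')+0=2+0=2
L[1]='o': occ=0, LF[1]=C('o')+0=6+0=6
L[2]='i': occ=0, LF[2]=C('i')+0=4+0=4
L[3]='a': occ=0, LF[3]=C('a')+0=1+0=1
L[4]='i': occ=1, LF[4]=C('i')+1=4+1=5
L[5]='e': occ=1, LF[5]=C('e')+1=2+1=3
L[6]='o': occ=1, LF[6]=C('o')+1=6+1=7
L[7]='$': occ=0, LF[7]=C('$')+0=0+0=0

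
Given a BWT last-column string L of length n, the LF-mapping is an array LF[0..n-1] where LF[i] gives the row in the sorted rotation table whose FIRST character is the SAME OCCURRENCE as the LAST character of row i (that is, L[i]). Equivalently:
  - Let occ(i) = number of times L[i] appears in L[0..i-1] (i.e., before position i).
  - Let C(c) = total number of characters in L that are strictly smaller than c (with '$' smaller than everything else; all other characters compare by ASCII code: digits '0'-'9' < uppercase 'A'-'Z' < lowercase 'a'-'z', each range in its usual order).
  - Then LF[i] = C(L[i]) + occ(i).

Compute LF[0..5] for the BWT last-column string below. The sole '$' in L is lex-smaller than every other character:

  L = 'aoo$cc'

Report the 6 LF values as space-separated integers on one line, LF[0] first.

Char counts: '$':1, 'a':1, 'c':2, 'o':2
C (first-col start): C('$')=0, C('a')=1, C('c')=2, C('o')=4
L[0]='a': occ=0, LF[0]=C('a')+0=1+0=1
L[1]='o': occ=0, LF[1]=C('o')+0=4+0=4
L[2]='o': occ=1, LF[2]=C('o')+1=4+1=5
L[3]='$': occ=0, LF[3]=C('$')+0=0+0=0
L[4]='c': occ=0, LF[4]=C('c')+0=2+0=2
L[5]='c': occ=1, LF[5]=C('c')+1=2+1=3

Answer: 1 4 5 0 2 3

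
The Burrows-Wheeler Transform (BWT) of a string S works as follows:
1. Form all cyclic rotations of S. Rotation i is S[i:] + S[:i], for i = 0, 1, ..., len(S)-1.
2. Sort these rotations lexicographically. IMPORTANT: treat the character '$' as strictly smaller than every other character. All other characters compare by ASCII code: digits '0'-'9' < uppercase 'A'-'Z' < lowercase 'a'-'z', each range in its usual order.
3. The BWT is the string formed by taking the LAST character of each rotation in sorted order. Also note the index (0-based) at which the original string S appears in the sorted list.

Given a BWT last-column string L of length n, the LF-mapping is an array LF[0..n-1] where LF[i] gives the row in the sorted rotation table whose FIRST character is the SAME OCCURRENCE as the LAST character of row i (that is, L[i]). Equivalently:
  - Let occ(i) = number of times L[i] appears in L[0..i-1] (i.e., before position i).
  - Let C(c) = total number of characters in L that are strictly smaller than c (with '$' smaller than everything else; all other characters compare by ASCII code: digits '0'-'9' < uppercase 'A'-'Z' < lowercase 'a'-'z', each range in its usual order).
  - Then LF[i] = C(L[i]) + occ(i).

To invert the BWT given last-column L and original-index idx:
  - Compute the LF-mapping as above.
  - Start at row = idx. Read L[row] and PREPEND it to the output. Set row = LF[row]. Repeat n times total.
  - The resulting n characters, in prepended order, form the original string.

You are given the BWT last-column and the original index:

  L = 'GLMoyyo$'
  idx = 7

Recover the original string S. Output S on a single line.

Answer: yoyoMLG$

Derivation:
LF mapping: 1 2 3 4 6 7 5 0
Walk LF starting at row 7, prepending L[row]:
  step 1: row=7, L[7]='$', prepend. Next row=LF[7]=0
  step 2: row=0, L[0]='G', prepend. Next row=LF[0]=1
  step 3: row=1, L[1]='L', prepend. Next row=LF[1]=2
  step 4: row=2, L[2]='M', prepend. Next row=LF[2]=3
  step 5: row=3, L[3]='o', prepend. Next row=LF[3]=4
  step 6: row=4, L[4]='y', prepend. Next row=LF[4]=6
  step 7: row=6, L[6]='o', prepend. Next row=LF[6]=5
  step 8: row=5, L[5]='y', prepend. Next row=LF[5]=7
Reversed output: yoyoMLG$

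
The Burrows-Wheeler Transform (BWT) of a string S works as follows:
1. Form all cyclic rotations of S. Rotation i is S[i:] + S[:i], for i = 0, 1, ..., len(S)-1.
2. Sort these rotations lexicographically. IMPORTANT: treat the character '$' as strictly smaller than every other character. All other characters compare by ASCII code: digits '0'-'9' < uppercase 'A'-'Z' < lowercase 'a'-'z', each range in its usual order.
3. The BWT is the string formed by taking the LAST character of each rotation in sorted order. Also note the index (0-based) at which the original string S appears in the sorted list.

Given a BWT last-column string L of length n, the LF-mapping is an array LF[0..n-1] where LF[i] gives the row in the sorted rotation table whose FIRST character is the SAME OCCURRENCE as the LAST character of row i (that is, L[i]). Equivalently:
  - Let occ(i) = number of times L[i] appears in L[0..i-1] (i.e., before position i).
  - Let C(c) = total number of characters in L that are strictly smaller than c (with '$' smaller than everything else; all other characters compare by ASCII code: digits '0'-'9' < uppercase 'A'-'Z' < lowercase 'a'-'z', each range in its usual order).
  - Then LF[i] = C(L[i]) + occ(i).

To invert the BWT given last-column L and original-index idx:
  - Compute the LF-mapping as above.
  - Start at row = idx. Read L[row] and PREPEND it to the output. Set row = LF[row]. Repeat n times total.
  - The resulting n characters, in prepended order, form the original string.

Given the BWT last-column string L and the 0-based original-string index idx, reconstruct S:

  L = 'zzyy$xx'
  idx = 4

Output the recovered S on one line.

Answer: yyxzxz$

Derivation:
LF mapping: 5 6 3 4 0 1 2
Walk LF starting at row 4, prepending L[row]:
  step 1: row=4, L[4]='$', prepend. Next row=LF[4]=0
  step 2: row=0, L[0]='z', prepend. Next row=LF[0]=5
  step 3: row=5, L[5]='x', prepend. Next row=LF[5]=1
  step 4: row=1, L[1]='z', prepend. Next row=LF[1]=6
  step 5: row=6, L[6]='x', prepend. Next row=LF[6]=2
  step 6: row=2, L[2]='y', prepend. Next row=LF[2]=3
  step 7: row=3, L[3]='y', prepend. Next row=LF[3]=4
Reversed output: yyxzxz$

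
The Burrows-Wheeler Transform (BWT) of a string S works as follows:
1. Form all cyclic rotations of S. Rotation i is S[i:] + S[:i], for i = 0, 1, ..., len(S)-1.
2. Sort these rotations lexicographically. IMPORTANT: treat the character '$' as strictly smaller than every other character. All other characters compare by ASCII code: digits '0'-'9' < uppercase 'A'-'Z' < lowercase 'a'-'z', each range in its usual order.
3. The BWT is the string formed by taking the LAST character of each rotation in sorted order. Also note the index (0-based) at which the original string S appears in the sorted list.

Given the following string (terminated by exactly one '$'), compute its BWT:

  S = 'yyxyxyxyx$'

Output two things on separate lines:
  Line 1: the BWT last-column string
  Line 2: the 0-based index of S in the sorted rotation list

Answer: xyyyyxxxy$
9

Derivation:
All 10 rotations (rotation i = S[i:]+S[:i]):
  rot[0] = yyxyxyxyx$
  rot[1] = yxyxyxyx$y
  rot[2] = xyxyxyx$yy
  rot[3] = yxyxyx$yyx
  rot[4] = xyxyx$yyxy
  rot[5] = yxyx$yyxyx
  rot[6] = xyx$yyxyxy
  rot[7] = yx$yyxyxyx
  rot[8] = x$yyxyxyxy
  rot[9] = $yyxyxyxyx
Sorted (with $ < everything):
  sorted[0] = $yyxyxyxyx  (last char: 'x')
  sorted[1] = x$yyxyxyxy  (last char: 'y')
  sorted[2] = xyx$yyxyxy  (last char: 'y')
  sorted[3] = xyxyx$yyxy  (last char: 'y')
  sorted[4] = xyxyxyx$yy  (last char: 'y')
  sorted[5] = yx$yyxyxyx  (last char: 'x')
  sorted[6] = yxyx$yyxyx  (last char: 'x')
  sorted[7] = yxyxyx$yyx  (last char: 'x')
  sorted[8] = yxyxyxyx$y  (last char: 'y')
  sorted[9] = yyxyxyxyx$  (last char: '$')
Last column: xyyyyxxxy$
Original string S is at sorted index 9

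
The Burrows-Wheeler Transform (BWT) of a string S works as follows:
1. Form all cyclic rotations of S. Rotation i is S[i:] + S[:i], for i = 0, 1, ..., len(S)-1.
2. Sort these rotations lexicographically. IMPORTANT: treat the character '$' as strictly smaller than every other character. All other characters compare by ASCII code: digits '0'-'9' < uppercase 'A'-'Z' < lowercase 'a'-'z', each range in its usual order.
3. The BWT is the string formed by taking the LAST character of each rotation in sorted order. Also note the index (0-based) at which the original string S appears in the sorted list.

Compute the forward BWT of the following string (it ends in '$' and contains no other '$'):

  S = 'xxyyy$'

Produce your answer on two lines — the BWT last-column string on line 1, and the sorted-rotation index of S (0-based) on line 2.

Answer: y$xyyx
1

Derivation:
All 6 rotations (rotation i = S[i:]+S[:i]):
  rot[0] = xxyyy$
  rot[1] = xyyy$x
  rot[2] = yyy$xx
  rot[3] = yy$xxy
  rot[4] = y$xxyy
  rot[5] = $xxyyy
Sorted (with $ < everything):
  sorted[0] = $xxyyy  (last char: 'y')
  sorted[1] = xxyyy$  (last char: '$')
  sorted[2] = xyyy$x  (last char: 'x')
  sorted[3] = y$xxyy  (last char: 'y')
  sorted[4] = yy$xxy  (last char: 'y')
  sorted[5] = yyy$xx  (last char: 'x')
Last column: y$xyyx
Original string S is at sorted index 1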